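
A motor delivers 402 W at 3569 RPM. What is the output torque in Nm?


omega = 3569 * 2*pi/60 = 373.7448 rad/s
tau = P / omega = 402 / 373.7448
= 1.0756 Nm


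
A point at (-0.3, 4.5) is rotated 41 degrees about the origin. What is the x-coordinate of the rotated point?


x' = x*cos(theta) - y*sin(theta)
cos(41 deg) = 0.7547, sin(41 deg) = 0.6561
x' = -0.3 * 0.7547 - 4.5 * 0.6561
= -0.2264 - 2.9523
= -3.1787


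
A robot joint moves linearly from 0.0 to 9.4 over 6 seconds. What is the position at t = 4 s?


s = t/T = 4/6 = 0.6667
p(t) = p0 + (pf-p0)*s
= 0.0 + (9.4 - 0.0) * 0.6667
= 6.2667


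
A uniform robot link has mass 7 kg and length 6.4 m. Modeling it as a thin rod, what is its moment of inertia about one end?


I = (1/3) * m * L^2
= (1/3) * 7 * 6.4^2
= 0.333333 * 7 * 40.96
= 95.5733 kg*m^2


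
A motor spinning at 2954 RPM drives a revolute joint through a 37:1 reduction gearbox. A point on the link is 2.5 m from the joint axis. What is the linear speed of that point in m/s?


omega_motor = 2954 * 2*pi/60 = 309.3422 rad/s
omega_joint = omega_motor / 37 = 8.3606 rad/s
v = omega_joint * r = 8.3606 * 2.5
= 20.9015 m/s


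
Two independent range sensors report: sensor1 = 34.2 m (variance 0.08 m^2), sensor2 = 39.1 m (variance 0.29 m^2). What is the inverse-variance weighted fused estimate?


w1 = (1/var1) / (1/var1 + 1/var2)
   = 12.5 / (12.5 + 3.4483) = 0.7838
w2 = 1 - w1 = 0.2162
fused = w1*s1 + w2*s2 = 26.8054 + 8.4541
= 35.2595 m


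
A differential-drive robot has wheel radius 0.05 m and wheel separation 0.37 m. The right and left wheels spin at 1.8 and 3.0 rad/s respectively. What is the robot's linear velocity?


vR = r*wR = 0.05*1.8 = 0.09 m/s
vL = r*wL = 0.05*3.0 = 0.15 m/s
v = (vR+vL)/2 = 0.12 m/s
omega = (vR-vL)/L = -0.1622 rad/s
linear velocity = 0.12 m/s


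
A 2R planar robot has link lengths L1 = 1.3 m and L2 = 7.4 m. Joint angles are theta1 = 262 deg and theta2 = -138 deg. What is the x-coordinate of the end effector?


Convert angles to radians: theta1 = 4.5728, theta2 = -2.4086
x = L1*cos(theta1) + L2*cos(theta1+theta2)
x = -0.1809 + -4.138
x = -4.319


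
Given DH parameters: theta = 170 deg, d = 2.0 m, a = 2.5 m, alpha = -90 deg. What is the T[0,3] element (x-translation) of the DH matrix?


T[0,3] = a * cos(theta)
= 2.5 * cos(170 deg)
= 2.5 * -0.9848
= -2.462


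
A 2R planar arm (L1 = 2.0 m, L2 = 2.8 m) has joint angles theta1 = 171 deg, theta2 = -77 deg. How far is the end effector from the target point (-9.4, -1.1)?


End effector via forward kinematics:
x = L1*cos(t1) + L2*cos(t1+t2) = -2.1707
y = L1*sin(t1) + L2*sin(t1+t2) = 3.106
Distance to target:
d = sqrt((-9.4 - -2.1707)^2 + (-1.1 - 3.106)^2)
= sqrt(52.2629 + 17.6908)
= 8.3638 m


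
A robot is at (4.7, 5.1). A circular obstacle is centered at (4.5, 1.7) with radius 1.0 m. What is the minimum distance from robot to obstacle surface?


center_dist = sqrt((4.7-4.5)^2 + (5.1-1.7)^2)
= sqrt(0.04 + 11.56)
= 3.4059
min_dist = center_dist - radius = 3.4059 - 1.0 = 2.4059 m


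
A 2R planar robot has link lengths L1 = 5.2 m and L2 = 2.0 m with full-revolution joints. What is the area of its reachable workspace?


r_max = L1 + L2 = 7.2 m
r_min = |L1 - L2| = 3.2 m
Area = pi*(r_max^2 - r_min^2)
= pi*(51.84 - 10.24)
= pi * 41.6
= 130.6903 m^2


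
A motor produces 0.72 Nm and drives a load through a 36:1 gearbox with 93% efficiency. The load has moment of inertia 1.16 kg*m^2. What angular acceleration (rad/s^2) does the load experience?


tau_out = tau_motor * N * eta
= 0.72 * 36 * 0.93 = 24.1056 Nm
alpha = tau_out / I = 24.1056 / 1.16
= 20.7807 rad/s^2


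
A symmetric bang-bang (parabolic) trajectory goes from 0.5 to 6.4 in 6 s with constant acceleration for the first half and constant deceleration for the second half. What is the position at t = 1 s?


Symmetric rest-to-rest: each phase covers (pf-p0)/2 in time T/2. 0.5*a*(T/2)^2 = (pf-p0)/2 => a = 4*(pf-p0)/T^2
a = 4*(6.4-0.5)/6^2 = 0.6556
t = 1 is in the acceleration phase (t <= T/2).
p = p0 + 0.5*a*t^2 = 0.5 + 0.5*0.6556*1^2
= 0.8278


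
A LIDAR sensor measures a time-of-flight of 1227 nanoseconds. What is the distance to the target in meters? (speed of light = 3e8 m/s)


tof = 1227 ns = 1.227e-06 s
dist = c * tof / 2
= 3e8 * 1.227e-06 / 2
= 184.05 m


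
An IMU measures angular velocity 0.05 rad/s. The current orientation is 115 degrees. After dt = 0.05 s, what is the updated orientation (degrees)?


delta_theta = w * dt = 0.05 * 0.05 = 0.0025 rad
= 0.1432 deg
theta_new = 115 + 0.1432 = 115.1432 deg


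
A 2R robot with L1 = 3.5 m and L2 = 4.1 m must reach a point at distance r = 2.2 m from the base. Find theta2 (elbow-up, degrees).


cos(theta2) = (r^2 - L1^2 - L2^2) / (2*L1*L2)
cos(theta2) = (4.84 - 12.25 - 16.81) / 28.7
cos(theta2) = -0.843902
theta2 = 147.5545 degrees


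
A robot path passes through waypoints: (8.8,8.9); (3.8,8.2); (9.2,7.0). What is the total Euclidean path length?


Segment lengths:
  seg1 = sqrt((-5.0)^2 + (-0.7)^2) = 5.0488
  seg2 = sqrt((5.4)^2 + (-1.2)^2) = 5.5317
Total = 10.5805


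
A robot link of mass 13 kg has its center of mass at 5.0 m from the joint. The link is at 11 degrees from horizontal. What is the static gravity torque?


tau = m*g*L*cos(angle)
= 13 * 9.81 * 5.0 * cos(11 deg)
= 13 * 9.81 * 5.0 * 0.9816
= 625.9346 Nm


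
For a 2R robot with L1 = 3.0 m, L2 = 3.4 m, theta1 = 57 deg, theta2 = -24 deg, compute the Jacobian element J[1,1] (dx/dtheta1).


J[1,1] = -L1*sin(t1) - L2*sin(t1+t2)
= -3.0*sin(57) - 3.4*sin(33)
= -4.3678


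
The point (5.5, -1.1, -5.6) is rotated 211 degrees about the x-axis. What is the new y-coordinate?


Rotation about x-axis: y' = y*cos(theta) - z*sin(theta)
= -1.1 * -0.8572 - -5.6 * -0.515
= -1.9413


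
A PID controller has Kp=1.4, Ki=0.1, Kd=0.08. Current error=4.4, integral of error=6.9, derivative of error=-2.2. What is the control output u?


u = Kp*e + Ki*int(e) + Kd*de/dt
= 1.4*4.4 + 0.1*6.9 + 0.08*(-2.2)
= 6.16 + 0.69 + -0.176
= 6.674


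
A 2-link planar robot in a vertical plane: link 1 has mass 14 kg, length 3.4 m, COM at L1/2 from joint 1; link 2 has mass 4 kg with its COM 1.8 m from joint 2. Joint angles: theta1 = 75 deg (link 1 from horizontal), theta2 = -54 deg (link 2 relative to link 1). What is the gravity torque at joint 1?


Horizontal distance from joint 1 to link-1 COM:
  x_c1 = (L1/2)*cos(t1) = 1.7 * 0.2588 = 0.44 m
Horizontal distance from joint 1 to link-2 COM:
  x_c2 = L1*cos(t1) + Lc2*cos(t1+t2)
       = 3.4*0.2588 + 1.8*0.9336 = 2.5604 m
tau1 = m1*g*x_c1 + m2*g*x_c2
     = 14*9.81*0.44 + 4*9.81*2.5604
     = 60.4286 + 100.4713
     = 160.8998 Nm


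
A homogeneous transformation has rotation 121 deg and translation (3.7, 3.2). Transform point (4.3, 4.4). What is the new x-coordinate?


x' = cos(theta)*px - sin(theta)*py + tx
= -0.515*4.3 - 0.8572*4.4 + 3.7
= -2.2862


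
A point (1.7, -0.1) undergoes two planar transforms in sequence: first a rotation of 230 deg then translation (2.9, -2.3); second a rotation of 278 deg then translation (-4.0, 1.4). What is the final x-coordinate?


After transform 1:
x1 = cos(230)*1.7 - sin(230)*-0.1 + 2.9 = 1.7307
y1 = sin(230)*1.7 + cos(230)*-0.1 + -2.3 = -3.538
After transform 2:
x2 = cos(278)*1.7307 - sin(278)*-3.538 + -4.0
= -7.2627


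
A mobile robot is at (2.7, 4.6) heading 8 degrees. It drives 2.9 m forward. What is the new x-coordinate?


x_new = x0 + d*cos(theta)
= 2.7 + 2.9*cos(8)
= 2.7 + 2.8718
= 5.5718


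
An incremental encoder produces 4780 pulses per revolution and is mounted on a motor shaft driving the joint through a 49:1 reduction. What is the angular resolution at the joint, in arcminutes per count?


counts per rev = 4780
effective counts at joint = 4780 * 49 = 234220
resolution = 360*60 / 234220
= 0.0922 arcmin/count


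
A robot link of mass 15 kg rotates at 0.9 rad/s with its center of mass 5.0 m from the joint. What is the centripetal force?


F = m * omega^2 * r
= 15 * 0.9^2 * 5.0
= 15 * 0.81 * 5.0
= 60.75 N


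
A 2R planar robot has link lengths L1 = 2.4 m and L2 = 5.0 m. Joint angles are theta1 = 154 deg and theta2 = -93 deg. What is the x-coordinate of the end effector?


Convert angles to radians: theta1 = 2.6878, theta2 = -1.6232
x = L1*cos(theta1) + L2*cos(theta1+theta2)
x = -2.1571 + 2.424
x = 0.2669


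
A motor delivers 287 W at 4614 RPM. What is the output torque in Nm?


omega = 4614 * 2*pi/60 = 483.177 rad/s
tau = P / omega = 287 / 483.177
= 0.594 Nm


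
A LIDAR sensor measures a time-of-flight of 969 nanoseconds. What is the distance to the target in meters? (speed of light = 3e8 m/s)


tof = 969 ns = 9.69e-07 s
dist = c * tof / 2
= 3e8 * 9.69e-07 / 2
= 145.35 m


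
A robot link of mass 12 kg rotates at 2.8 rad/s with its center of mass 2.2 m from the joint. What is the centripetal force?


F = m * omega^2 * r
= 12 * 2.8^2 * 2.2
= 12 * 7.84 * 2.2
= 206.976 N


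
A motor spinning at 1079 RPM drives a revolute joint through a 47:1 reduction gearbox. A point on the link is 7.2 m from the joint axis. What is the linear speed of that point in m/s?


omega_motor = 1079 * 2*pi/60 = 112.9926 rad/s
omega_joint = omega_motor / 47 = 2.4041 rad/s
v = omega_joint * r = 2.4041 * 7.2
= 17.3095 m/s


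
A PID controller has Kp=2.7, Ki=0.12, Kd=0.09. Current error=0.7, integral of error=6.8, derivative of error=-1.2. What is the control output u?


u = Kp*e + Ki*int(e) + Kd*de/dt
= 2.7*0.7 + 0.12*6.8 + 0.09*(-1.2)
= 1.89 + 0.816 + -0.108
= 2.598


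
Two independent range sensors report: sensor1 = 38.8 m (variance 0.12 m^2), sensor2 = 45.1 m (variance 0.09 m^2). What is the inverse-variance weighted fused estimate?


w1 = (1/var1) / (1/var1 + 1/var2)
   = 8.3333 / (8.3333 + 11.1111) = 0.4286
w2 = 1 - w1 = 0.5714
fused = w1*s1 + w2*s2 = 16.6286 + 25.7714
= 42.4 m


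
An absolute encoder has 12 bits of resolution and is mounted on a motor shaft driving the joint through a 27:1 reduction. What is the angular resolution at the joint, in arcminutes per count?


counts = 2^12 = 4096
effective counts at joint = 4096 * 27 = 110592
resolution = 360*60 / 110592
= 0.1953 arcmin/count


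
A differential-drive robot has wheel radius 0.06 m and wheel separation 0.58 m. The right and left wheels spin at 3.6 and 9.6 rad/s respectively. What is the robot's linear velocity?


vR = r*wR = 0.06*3.6 = 0.216 m/s
vL = r*wL = 0.06*9.6 = 0.576 m/s
v = (vR+vL)/2 = 0.396 m/s
omega = (vR-vL)/L = -0.6207 rad/s
linear velocity = 0.396 m/s


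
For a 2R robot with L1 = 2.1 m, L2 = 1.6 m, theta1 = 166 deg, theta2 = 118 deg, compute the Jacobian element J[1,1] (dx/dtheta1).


J[1,1] = -L1*sin(t1) - L2*sin(t1+t2)
= -2.1*sin(166) - 1.6*sin(284)
= 1.0444


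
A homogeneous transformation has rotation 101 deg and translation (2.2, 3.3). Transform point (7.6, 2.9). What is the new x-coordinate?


x' = cos(theta)*px - sin(theta)*py + tx
= -0.1908*7.6 - 0.9816*2.9 + 2.2
= -2.0969


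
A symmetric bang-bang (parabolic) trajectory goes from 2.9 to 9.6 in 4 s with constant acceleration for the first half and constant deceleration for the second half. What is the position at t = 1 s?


Symmetric rest-to-rest: each phase covers (pf-p0)/2 in time T/2. 0.5*a*(T/2)^2 = (pf-p0)/2 => a = 4*(pf-p0)/T^2
a = 4*(9.6-2.9)/4^2 = 1.675
t = 1 is in the acceleration phase (t <= T/2).
p = p0 + 0.5*a*t^2 = 2.9 + 0.5*1.675*1^2
= 3.7375


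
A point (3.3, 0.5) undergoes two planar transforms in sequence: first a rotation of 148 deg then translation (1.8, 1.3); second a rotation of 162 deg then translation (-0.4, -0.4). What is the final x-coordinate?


After transform 1:
x1 = cos(148)*3.3 - sin(148)*0.5 + 1.8 = -1.2635
y1 = sin(148)*3.3 + cos(148)*0.5 + 1.3 = 2.6247
After transform 2:
x2 = cos(162)*-1.2635 - sin(162)*2.6247 + -0.4
= -0.0094


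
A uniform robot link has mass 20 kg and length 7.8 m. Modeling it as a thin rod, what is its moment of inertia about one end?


I = (1/3) * m * L^2
= (1/3) * 20 * 7.8^2
= 0.333333 * 20 * 60.84
= 405.6 kg*m^2


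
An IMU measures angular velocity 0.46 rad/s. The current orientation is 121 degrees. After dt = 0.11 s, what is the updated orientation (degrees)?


delta_theta = w * dt = 0.46 * 0.11 = 0.0506 rad
= 2.8992 deg
theta_new = 121 + 2.8992 = 123.8992 deg


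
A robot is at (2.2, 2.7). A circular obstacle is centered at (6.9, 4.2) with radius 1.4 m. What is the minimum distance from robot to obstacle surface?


center_dist = sqrt((2.2-6.9)^2 + (2.7-4.2)^2)
= sqrt(22.09 + 2.25)
= 4.9336
min_dist = center_dist - radius = 4.9336 - 1.4 = 3.5336 m


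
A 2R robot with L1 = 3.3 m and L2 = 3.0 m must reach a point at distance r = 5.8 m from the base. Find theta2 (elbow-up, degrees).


cos(theta2) = (r^2 - L1^2 - L2^2) / (2*L1*L2)
cos(theta2) = (33.64 - 10.89 - 9.0) / 19.8
cos(theta2) = 0.694444
theta2 = 46.017 degrees


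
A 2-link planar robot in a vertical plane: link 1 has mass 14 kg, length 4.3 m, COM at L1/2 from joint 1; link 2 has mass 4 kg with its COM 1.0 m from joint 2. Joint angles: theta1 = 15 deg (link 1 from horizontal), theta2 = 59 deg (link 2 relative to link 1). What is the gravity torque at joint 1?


Horizontal distance from joint 1 to link-1 COM:
  x_c1 = (L1/2)*cos(t1) = 2.15 * 0.9659 = 2.0767 m
Horizontal distance from joint 1 to link-2 COM:
  x_c2 = L1*cos(t1) + Lc2*cos(t1+t2)
       = 4.3*0.9659 + 1.0*0.2756 = 4.4291 m
tau1 = m1*g*x_c1 + m2*g*x_c2
     = 14*9.81*2.0767 + 4*9.81*4.4291
     = 285.2195 + 173.7986
     = 459.0182 Nm


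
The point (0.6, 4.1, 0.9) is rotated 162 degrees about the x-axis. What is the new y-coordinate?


Rotation about x-axis: y' = y*cos(theta) - z*sin(theta)
= 4.1 * -0.9511 - 0.9 * 0.309
= -4.1774


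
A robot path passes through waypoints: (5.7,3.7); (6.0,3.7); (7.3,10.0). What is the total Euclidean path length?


Segment lengths:
  seg1 = sqrt((0.3)^2 + (0.0)^2) = 0.3
  seg2 = sqrt((1.3)^2 + (6.3)^2) = 6.4327
Total = 6.7327


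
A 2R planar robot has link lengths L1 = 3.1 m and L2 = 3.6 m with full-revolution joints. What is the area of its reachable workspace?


r_max = L1 + L2 = 6.7 m
r_min = |L1 - L2| = 0.5 m
Area = pi*(r_max^2 - r_min^2)
= pi*(44.89 - 0.25)
= pi * 44.64
= 140.2407 m^2


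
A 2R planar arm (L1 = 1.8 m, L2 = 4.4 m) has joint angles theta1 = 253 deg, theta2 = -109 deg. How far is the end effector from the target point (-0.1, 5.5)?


End effector via forward kinematics:
x = L1*cos(t1) + L2*cos(t1+t2) = -4.0859
y = L1*sin(t1) + L2*sin(t1+t2) = 0.8649
Distance to target:
d = sqrt((-0.1 - -4.0859)^2 + (5.5 - 0.8649)^2)
= sqrt(15.8877 + 21.4841)
= 6.1133 m


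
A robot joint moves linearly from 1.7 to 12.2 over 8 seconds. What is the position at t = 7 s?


s = t/T = 7/8 = 0.875
p(t) = p0 + (pf-p0)*s
= 1.7 + (12.2 - 1.7) * 0.875
= 10.8875


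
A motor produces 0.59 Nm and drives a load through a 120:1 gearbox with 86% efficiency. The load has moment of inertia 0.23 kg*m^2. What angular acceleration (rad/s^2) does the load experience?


tau_out = tau_motor * N * eta
= 0.59 * 120 * 0.86 = 60.888 Nm
alpha = tau_out / I = 60.888 / 0.23
= 264.7304 rad/s^2


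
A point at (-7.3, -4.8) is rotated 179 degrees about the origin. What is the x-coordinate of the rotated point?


x' = x*cos(theta) - y*sin(theta)
cos(179 deg) = -0.9998, sin(179 deg) = 0.0175
x' = -7.3 * -0.9998 - -4.8 * 0.0175
= 7.2989 - -0.0838
= 7.3827


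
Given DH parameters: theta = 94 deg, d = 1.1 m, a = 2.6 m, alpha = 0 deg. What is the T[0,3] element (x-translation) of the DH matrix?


T[0,3] = a * cos(theta)
= 2.6 * cos(94 deg)
= 2.6 * -0.0698
= -0.1814


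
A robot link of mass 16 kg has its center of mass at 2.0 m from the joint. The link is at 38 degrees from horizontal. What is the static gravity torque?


tau = m*g*L*cos(angle)
= 16 * 9.81 * 2.0 * cos(38 deg)
= 16 * 9.81 * 2.0 * 0.788
= 247.3723 Nm


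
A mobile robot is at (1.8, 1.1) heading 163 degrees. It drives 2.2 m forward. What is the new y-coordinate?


y_new = y0 + d*sin(theta)
= 1.1 + 2.2*sin(163)
= 1.1 + 0.6432
= 1.7432


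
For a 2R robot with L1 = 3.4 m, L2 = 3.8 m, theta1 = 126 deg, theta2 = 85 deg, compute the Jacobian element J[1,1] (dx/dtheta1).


J[1,1] = -L1*sin(t1) - L2*sin(t1+t2)
= -3.4*sin(126) - 3.8*sin(211)
= -0.7935


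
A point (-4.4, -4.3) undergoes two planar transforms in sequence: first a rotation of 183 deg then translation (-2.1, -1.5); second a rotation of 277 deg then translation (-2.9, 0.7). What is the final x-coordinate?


After transform 1:
x1 = cos(183)*-4.4 - sin(183)*-4.3 + -2.1 = 2.0689
y1 = sin(183)*-4.4 + cos(183)*-4.3 + -1.5 = 3.0244
After transform 2:
x2 = cos(277)*2.0689 - sin(277)*3.0244 + -2.9
= 0.354


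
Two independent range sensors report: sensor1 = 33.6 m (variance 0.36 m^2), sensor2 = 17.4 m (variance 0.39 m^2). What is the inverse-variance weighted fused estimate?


w1 = (1/var1) / (1/var1 + 1/var2)
   = 2.7778 / (2.7778 + 2.5641) = 0.52
w2 = 1 - w1 = 0.48
fused = w1*s1 + w2*s2 = 17.472 + 8.352
= 25.824 m


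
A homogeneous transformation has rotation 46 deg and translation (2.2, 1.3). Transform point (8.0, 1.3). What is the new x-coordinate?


x' = cos(theta)*px - sin(theta)*py + tx
= 0.6947*8.0 - 0.7193*1.3 + 2.2
= 6.8221


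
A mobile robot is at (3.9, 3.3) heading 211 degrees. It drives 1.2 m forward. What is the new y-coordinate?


y_new = y0 + d*sin(theta)
= 3.3 + 1.2*sin(211)
= 3.3 + -0.618
= 2.682


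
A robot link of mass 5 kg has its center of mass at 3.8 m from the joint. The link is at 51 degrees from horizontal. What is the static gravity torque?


tau = m*g*L*cos(angle)
= 5 * 9.81 * 3.8 * cos(51 deg)
= 5 * 9.81 * 3.8 * 0.6293
= 117.299 Nm


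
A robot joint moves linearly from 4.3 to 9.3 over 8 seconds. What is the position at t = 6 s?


s = t/T = 6/8 = 0.75
p(t) = p0 + (pf-p0)*s
= 4.3 + (9.3 - 4.3) * 0.75
= 8.05


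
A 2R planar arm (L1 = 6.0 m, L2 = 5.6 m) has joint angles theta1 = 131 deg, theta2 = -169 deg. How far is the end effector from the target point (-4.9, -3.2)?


End effector via forward kinematics:
x = L1*cos(t1) + L2*cos(t1+t2) = 0.4765
y = L1*sin(t1) + L2*sin(t1+t2) = 1.0806
Distance to target:
d = sqrt((-4.9 - 0.4765)^2 + (-3.2 - 1.0806)^2)
= sqrt(28.9068 + 18.3231)
= 6.8724 m


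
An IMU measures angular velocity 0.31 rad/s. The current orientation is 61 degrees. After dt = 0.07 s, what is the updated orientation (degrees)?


delta_theta = w * dt = 0.31 * 0.07 = 0.0217 rad
= 1.2433 deg
theta_new = 61 + 1.2433 = 62.2433 deg


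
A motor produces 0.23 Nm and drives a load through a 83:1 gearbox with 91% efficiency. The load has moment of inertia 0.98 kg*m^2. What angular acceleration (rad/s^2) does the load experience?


tau_out = tau_motor * N * eta
= 0.23 * 83 * 0.91 = 17.3719 Nm
alpha = tau_out / I = 17.3719 / 0.98
= 17.7264 rad/s^2


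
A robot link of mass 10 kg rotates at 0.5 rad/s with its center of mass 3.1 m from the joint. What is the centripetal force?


F = m * omega^2 * r
= 10 * 0.5^2 * 3.1
= 10 * 0.25 * 3.1
= 7.75 N


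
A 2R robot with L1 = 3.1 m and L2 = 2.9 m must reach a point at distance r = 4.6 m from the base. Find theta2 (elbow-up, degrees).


cos(theta2) = (r^2 - L1^2 - L2^2) / (2*L1*L2)
cos(theta2) = (21.16 - 9.61 - 8.41) / 17.98
cos(theta2) = 0.174638
theta2 = 79.9424 degrees


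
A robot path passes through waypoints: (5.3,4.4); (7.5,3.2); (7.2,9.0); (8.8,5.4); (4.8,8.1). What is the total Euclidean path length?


Segment lengths:
  seg1 = sqrt((2.2)^2 + (-1.2)^2) = 2.506
  seg2 = sqrt((-0.3)^2 + (5.8)^2) = 5.8078
  seg3 = sqrt((1.6)^2 + (-3.6)^2) = 3.9395
  seg4 = sqrt((-4.0)^2 + (2.7)^2) = 4.826
Total = 17.0793


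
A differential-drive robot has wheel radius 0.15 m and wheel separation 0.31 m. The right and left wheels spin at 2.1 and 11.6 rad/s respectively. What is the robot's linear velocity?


vR = r*wR = 0.15*2.1 = 0.315 m/s
vL = r*wL = 0.15*11.6 = 1.74 m/s
v = (vR+vL)/2 = 1.0275 m/s
omega = (vR-vL)/L = -4.5968 rad/s
linear velocity = 1.0275 m/s


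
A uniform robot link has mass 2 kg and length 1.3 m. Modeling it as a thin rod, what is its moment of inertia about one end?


I = (1/3) * m * L^2
= (1/3) * 2 * 1.3^2
= 0.333333 * 2 * 1.69
= 1.1267 kg*m^2


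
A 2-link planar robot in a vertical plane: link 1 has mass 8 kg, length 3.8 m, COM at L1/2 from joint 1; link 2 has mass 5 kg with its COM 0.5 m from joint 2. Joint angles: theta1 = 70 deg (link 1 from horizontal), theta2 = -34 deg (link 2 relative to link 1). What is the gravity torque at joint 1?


Horizontal distance from joint 1 to link-1 COM:
  x_c1 = (L1/2)*cos(t1) = 1.9 * 0.342 = 0.6498 m
Horizontal distance from joint 1 to link-2 COM:
  x_c2 = L1*cos(t1) + Lc2*cos(t1+t2)
       = 3.8*0.342 + 0.5*0.809 = 1.7042 m
tau1 = m1*g*x_c1 + m2*g*x_c2
     = 8*9.81*0.6498 + 5*9.81*1.7042
     = 50.9993 + 83.5903
     = 134.5896 Nm


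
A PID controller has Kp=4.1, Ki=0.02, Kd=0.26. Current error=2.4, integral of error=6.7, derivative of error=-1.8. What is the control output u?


u = Kp*e + Ki*int(e) + Kd*de/dt
= 4.1*2.4 + 0.02*6.7 + 0.26*(-1.8)
= 9.84 + 0.134 + -0.468
= 9.506


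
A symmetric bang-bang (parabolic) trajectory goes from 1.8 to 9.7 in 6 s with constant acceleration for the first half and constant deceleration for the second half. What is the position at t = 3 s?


Symmetric rest-to-rest: each phase covers (pf-p0)/2 in time T/2. 0.5*a*(T/2)^2 = (pf-p0)/2 => a = 4*(pf-p0)/T^2
a = 4*(9.7-1.8)/6^2 = 0.8778
t = 3 is in the acceleration phase (t <= T/2).
p = p0 + 0.5*a*t^2 = 1.8 + 0.5*0.8778*3^2
= 5.75


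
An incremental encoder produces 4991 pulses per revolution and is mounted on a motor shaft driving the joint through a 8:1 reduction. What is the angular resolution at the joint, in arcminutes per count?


counts per rev = 4991
effective counts at joint = 4991 * 8 = 39928
resolution = 360*60 / 39928
= 0.541 arcmin/count


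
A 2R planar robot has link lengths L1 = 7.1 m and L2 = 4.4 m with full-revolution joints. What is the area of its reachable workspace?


r_max = L1 + L2 = 11.5 m
r_min = |L1 - L2| = 2.7 m
Area = pi*(r_max^2 - r_min^2)
= pi*(132.25 - 7.29)
= pi * 124.96
= 392.5734 m^2


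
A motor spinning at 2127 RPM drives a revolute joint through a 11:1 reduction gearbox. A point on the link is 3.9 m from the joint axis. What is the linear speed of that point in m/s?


omega_motor = 2127 * 2*pi/60 = 222.7389 rad/s
omega_joint = omega_motor / 11 = 20.249 rad/s
v = omega_joint * r = 20.249 * 3.9
= 78.9711 m/s


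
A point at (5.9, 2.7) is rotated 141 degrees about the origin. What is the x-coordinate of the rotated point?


x' = x*cos(theta) - y*sin(theta)
cos(141 deg) = -0.7771, sin(141 deg) = 0.6293
x' = 5.9 * -0.7771 - 2.7 * 0.6293
= -4.5852 - 1.6992
= -6.2843


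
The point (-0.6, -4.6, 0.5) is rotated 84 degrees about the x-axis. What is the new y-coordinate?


Rotation about x-axis: y' = y*cos(theta) - z*sin(theta)
= -4.6 * 0.1045 - 0.5 * 0.9945
= -0.9781


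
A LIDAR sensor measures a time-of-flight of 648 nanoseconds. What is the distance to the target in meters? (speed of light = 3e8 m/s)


tof = 648 ns = 6.48e-07 s
dist = c * tof / 2
= 3e8 * 6.48e-07 / 2
= 97.2 m


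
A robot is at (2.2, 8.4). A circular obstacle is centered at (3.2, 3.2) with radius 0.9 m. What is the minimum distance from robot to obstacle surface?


center_dist = sqrt((2.2-3.2)^2 + (8.4-3.2)^2)
= sqrt(1.0 + 27.04)
= 5.2953
min_dist = center_dist - radius = 5.2953 - 0.9 = 4.3953 m


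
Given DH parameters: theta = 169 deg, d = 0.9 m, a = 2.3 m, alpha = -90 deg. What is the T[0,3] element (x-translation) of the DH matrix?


T[0,3] = a * cos(theta)
= 2.3 * cos(169 deg)
= 2.3 * -0.9816
= -2.2577


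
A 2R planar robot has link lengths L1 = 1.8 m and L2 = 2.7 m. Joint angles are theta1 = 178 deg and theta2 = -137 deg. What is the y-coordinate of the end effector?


Convert angles to radians: theta1 = 3.1067, theta2 = -2.3911
y = L1*sin(theta1) + L2*sin(theta1+theta2)
y = 0.0628 + 1.7714
y = 1.8342


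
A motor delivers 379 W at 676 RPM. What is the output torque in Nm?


omega = 676 * 2*pi/60 = 70.7906 rad/s
tau = P / omega = 379 / 70.7906
= 5.3538 Nm


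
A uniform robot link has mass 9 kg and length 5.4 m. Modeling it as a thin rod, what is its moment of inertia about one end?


I = (1/3) * m * L^2
= (1/3) * 9 * 5.4^2
= 0.333333 * 9 * 29.16
= 87.48 kg*m^2


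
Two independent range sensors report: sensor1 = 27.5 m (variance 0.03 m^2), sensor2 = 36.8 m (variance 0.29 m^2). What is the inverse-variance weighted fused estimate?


w1 = (1/var1) / (1/var1 + 1/var2)
   = 33.3333 / (33.3333 + 3.4483) = 0.9062
w2 = 1 - w1 = 0.0938
fused = w1*s1 + w2*s2 = 24.9219 + 3.45
= 28.3719 m


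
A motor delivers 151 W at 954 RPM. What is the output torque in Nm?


omega = 954 * 2*pi/60 = 99.9026 rad/s
tau = P / omega = 151 / 99.9026
= 1.5115 Nm


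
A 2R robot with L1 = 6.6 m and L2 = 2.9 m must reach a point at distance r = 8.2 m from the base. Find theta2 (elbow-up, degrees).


cos(theta2) = (r^2 - L1^2 - L2^2) / (2*L1*L2)
cos(theta2) = (67.24 - 43.56 - 8.41) / 38.28
cos(theta2) = 0.398903
theta2 = 66.4904 degrees


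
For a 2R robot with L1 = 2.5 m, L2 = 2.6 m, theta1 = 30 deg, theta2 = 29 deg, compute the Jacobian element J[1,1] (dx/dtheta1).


J[1,1] = -L1*sin(t1) - L2*sin(t1+t2)
= -2.5*sin(30) - 2.6*sin(59)
= -3.4786


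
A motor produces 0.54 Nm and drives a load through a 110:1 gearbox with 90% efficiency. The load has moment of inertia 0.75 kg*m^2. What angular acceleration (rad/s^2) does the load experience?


tau_out = tau_motor * N * eta
= 0.54 * 110 * 0.9 = 53.46 Nm
alpha = tau_out / I = 53.46 / 0.75
= 71.28 rad/s^2


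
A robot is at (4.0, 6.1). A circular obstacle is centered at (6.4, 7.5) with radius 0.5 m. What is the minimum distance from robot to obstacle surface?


center_dist = sqrt((4.0-6.4)^2 + (6.1-7.5)^2)
= sqrt(5.76 + 1.96)
= 2.7785
min_dist = center_dist - radius = 2.7785 - 0.5 = 2.2785 m


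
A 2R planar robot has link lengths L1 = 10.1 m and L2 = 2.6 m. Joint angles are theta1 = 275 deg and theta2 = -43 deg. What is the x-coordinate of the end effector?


Convert angles to radians: theta1 = 4.7997, theta2 = -0.7505
x = L1*cos(theta1) + L2*cos(theta1+theta2)
x = 0.8803 + -1.6007
x = -0.7204


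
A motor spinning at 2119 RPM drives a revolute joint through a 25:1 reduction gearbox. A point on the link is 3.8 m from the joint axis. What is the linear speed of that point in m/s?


omega_motor = 2119 * 2*pi/60 = 221.9012 rad/s
omega_joint = omega_motor / 25 = 8.876 rad/s
v = omega_joint * r = 8.876 * 3.8
= 33.729 m/s


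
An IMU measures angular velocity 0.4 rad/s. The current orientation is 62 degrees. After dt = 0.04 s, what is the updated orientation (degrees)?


delta_theta = w * dt = 0.4 * 0.04 = 0.016 rad
= 0.9167 deg
theta_new = 62 + 0.9167 = 62.9167 deg


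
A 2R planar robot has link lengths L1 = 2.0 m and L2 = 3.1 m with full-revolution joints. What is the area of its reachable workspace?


r_max = L1 + L2 = 5.1 m
r_min = |L1 - L2| = 1.1 m
Area = pi*(r_max^2 - r_min^2)
= pi*(26.01 - 1.21)
= pi * 24.8
= 77.9115 m^2


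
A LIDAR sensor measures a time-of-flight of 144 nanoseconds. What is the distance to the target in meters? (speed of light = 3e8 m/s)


tof = 144 ns = 1.44e-07 s
dist = c * tof / 2
= 3e8 * 1.44e-07 / 2
= 21.6 m


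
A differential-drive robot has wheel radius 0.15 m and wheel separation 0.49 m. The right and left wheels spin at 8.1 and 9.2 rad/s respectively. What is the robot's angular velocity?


vR = r*wR = 0.15*8.1 = 1.215 m/s
vL = r*wL = 0.15*9.2 = 1.38 m/s
v = (vR+vL)/2 = 1.2975 m/s
omega = (vR-vL)/L = -0.3367 rad/s
angular velocity = -0.3367 rad/s


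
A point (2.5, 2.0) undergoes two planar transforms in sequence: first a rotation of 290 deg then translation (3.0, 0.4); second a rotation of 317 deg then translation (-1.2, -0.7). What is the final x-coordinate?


After transform 1:
x1 = cos(290)*2.5 - sin(290)*2.0 + 3.0 = 5.7344
y1 = sin(290)*2.5 + cos(290)*2.0 + 0.4 = -1.2652
After transform 2:
x2 = cos(317)*5.7344 - sin(317)*-1.2652 + -1.2
= 2.131


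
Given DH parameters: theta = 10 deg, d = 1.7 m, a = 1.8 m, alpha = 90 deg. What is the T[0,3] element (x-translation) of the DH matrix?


T[0,3] = a * cos(theta)
= 1.8 * cos(10 deg)
= 1.8 * 0.9848
= 1.7727


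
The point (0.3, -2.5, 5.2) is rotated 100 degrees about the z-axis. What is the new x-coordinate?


Rotation about z-axis: x' = x*cos(theta) - y*sin(theta)
= 0.3 * -0.1736 - -2.5 * 0.9848
= 2.4099


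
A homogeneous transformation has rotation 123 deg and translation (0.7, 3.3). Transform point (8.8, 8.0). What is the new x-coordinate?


x' = cos(theta)*px - sin(theta)*py + tx
= -0.5446*8.8 - 0.8387*8.0 + 0.7
= -10.8022


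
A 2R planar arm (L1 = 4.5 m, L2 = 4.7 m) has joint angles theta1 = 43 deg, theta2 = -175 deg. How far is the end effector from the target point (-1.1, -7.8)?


End effector via forward kinematics:
x = L1*cos(t1) + L2*cos(t1+t2) = 0.1462
y = L1*sin(t1) + L2*sin(t1+t2) = -0.4238
Distance to target:
d = sqrt((-1.1 - 0.1462)^2 + (-7.8 - -0.4238)^2)
= sqrt(1.553 + 54.4085)
= 7.4807 m


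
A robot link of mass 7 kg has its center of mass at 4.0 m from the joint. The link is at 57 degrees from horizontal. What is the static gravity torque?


tau = m*g*L*cos(angle)
= 7 * 9.81 * 4.0 * cos(57 deg)
= 7 * 9.81 * 4.0 * 0.5446
= 149.6015 Nm


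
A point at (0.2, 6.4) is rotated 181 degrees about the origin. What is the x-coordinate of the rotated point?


x' = x*cos(theta) - y*sin(theta)
cos(181 deg) = -0.9998, sin(181 deg) = -0.0175
x' = 0.2 * -0.9998 - 6.4 * -0.0175
= -0.2 - -0.1117
= -0.0883


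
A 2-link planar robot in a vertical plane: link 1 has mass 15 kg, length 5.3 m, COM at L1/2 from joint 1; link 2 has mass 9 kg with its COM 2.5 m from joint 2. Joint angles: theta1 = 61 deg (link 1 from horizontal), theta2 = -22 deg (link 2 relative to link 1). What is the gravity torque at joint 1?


Horizontal distance from joint 1 to link-1 COM:
  x_c1 = (L1/2)*cos(t1) = 2.65 * 0.4848 = 1.2847 m
Horizontal distance from joint 1 to link-2 COM:
  x_c2 = L1*cos(t1) + Lc2*cos(t1+t2)
       = 5.3*0.4848 + 2.5*0.7771 = 4.5124 m
tau1 = m1*g*x_c1 + m2*g*x_c2
     = 15*9.81*1.2847 + 9*9.81*4.5124
     = 189.0503 + 398.3959
     = 587.4462 Nm


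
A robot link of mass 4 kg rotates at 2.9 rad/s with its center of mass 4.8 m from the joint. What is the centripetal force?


F = m * omega^2 * r
= 4 * 2.9^2 * 4.8
= 4 * 8.41 * 4.8
= 161.472 N


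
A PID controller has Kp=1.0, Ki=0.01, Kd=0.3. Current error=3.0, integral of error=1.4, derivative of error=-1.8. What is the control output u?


u = Kp*e + Ki*int(e) + Kd*de/dt
= 1.0*3.0 + 0.01*1.4 + 0.3*(-1.8)
= 3.0 + 0.014 + -0.54
= 2.474


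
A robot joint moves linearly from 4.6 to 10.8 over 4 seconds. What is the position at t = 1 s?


s = t/T = 1/4 = 0.25
p(t) = p0 + (pf-p0)*s
= 4.6 + (10.8 - 4.6) * 0.25
= 6.15


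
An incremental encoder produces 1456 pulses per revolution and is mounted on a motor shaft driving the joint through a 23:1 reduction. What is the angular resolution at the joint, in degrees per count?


counts per rev = 1456
effective counts at joint = 1456 * 23 = 33488
resolution = 360 / 33488
= 0.0108 deg/count


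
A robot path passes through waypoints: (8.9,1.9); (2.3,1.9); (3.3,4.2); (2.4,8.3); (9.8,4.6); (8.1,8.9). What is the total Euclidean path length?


Segment lengths:
  seg1 = sqrt((-6.6)^2 + (0.0)^2) = 6.6
  seg2 = sqrt((1.0)^2 + (2.3)^2) = 2.508
  seg3 = sqrt((-0.9)^2 + (4.1)^2) = 4.1976
  seg4 = sqrt((7.4)^2 + (-3.7)^2) = 8.2735
  seg5 = sqrt((-1.7)^2 + (4.3)^2) = 4.6239
Total = 26.2029


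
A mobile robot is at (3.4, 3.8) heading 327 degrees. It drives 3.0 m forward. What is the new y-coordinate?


y_new = y0 + d*sin(theta)
= 3.8 + 3.0*sin(327)
= 3.8 + -1.6339
= 2.1661


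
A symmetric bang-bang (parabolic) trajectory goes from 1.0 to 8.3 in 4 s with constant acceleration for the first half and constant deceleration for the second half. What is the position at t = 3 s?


Symmetric rest-to-rest: each phase covers (pf-p0)/2 in time T/2. 0.5*a*(T/2)^2 = (pf-p0)/2 => a = 4*(pf-p0)/T^2
a = 4*(8.3-1.0)/4^2 = 1.825
t = 3 is in the deceleration phase (t > T/2).
p = pf - 0.5*a*(T-t)^2 = 8.3 - 0.5*1.825*1^2
= 7.3875


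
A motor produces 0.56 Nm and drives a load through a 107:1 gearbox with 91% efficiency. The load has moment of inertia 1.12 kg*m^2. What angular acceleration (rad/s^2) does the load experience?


tau_out = tau_motor * N * eta
= 0.56 * 107 * 0.91 = 54.5272 Nm
alpha = tau_out / I = 54.5272 / 1.12
= 48.685 rad/s^2


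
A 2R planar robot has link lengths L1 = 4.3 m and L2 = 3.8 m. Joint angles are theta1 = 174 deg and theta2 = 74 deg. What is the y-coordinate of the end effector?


Convert angles to radians: theta1 = 3.0369, theta2 = 1.2915
y = L1*sin(theta1) + L2*sin(theta1+theta2)
y = 0.4495 + -3.5233
y = -3.0738


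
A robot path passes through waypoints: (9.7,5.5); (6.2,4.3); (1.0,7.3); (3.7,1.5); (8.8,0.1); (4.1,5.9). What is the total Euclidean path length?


Segment lengths:
  seg1 = sqrt((-3.5)^2 + (-1.2)^2) = 3.7
  seg2 = sqrt((-5.2)^2 + (3.0)^2) = 6.0033
  seg3 = sqrt((2.7)^2 + (-5.8)^2) = 6.3977
  seg4 = sqrt((5.1)^2 + (-1.4)^2) = 5.2887
  seg5 = sqrt((-4.7)^2 + (5.8)^2) = 7.4653
Total = 28.8549


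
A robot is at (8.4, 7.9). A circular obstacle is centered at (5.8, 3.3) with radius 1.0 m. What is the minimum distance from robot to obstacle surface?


center_dist = sqrt((8.4-5.8)^2 + (7.9-3.3)^2)
= sqrt(6.76 + 21.16)
= 5.2839
min_dist = center_dist - radius = 5.2839 - 1.0 = 4.2839 m


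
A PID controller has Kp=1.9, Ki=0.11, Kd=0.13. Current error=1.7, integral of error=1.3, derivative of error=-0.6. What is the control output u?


u = Kp*e + Ki*int(e) + Kd*de/dt
= 1.9*1.7 + 0.11*1.3 + 0.13*(-0.6)
= 3.23 + 0.143 + -0.078
= 3.295


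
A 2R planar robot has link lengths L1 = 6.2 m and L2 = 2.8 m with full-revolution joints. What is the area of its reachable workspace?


r_max = L1 + L2 = 9.0 m
r_min = |L1 - L2| = 3.4 m
Area = pi*(r_max^2 - r_min^2)
= pi*(81.0 - 11.56)
= pi * 69.44
= 218.1522 m^2


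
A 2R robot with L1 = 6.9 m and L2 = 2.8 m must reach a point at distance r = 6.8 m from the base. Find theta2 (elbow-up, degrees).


cos(theta2) = (r^2 - L1^2 - L2^2) / (2*L1*L2)
cos(theta2) = (46.24 - 47.61 - 7.84) / 38.64
cos(theta2) = -0.238354
theta2 = 103.7894 degrees


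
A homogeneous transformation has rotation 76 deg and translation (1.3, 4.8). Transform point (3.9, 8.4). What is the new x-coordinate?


x' = cos(theta)*px - sin(theta)*py + tx
= 0.2419*3.9 - 0.9703*8.4 + 1.3
= -5.907


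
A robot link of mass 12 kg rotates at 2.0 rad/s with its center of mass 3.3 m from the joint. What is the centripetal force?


F = m * omega^2 * r
= 12 * 2.0^2 * 3.3
= 12 * 4.0 * 3.3
= 158.4 N


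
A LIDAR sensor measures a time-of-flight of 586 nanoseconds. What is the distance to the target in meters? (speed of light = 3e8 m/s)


tof = 586 ns = 5.86e-07 s
dist = c * tof / 2
= 3e8 * 5.86e-07 / 2
= 87.9 m


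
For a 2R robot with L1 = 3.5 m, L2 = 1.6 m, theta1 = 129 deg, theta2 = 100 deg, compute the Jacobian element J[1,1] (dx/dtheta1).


J[1,1] = -L1*sin(t1) - L2*sin(t1+t2)
= -3.5*sin(129) - 1.6*sin(229)
= -1.5125


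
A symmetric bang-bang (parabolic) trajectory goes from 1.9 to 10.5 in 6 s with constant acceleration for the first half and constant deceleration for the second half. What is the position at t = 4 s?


Symmetric rest-to-rest: each phase covers (pf-p0)/2 in time T/2. 0.5*a*(T/2)^2 = (pf-p0)/2 => a = 4*(pf-p0)/T^2
a = 4*(10.5-1.9)/6^2 = 0.9556
t = 4 is in the deceleration phase (t > T/2).
p = pf - 0.5*a*(T-t)^2 = 10.5 - 0.5*0.9556*2^2
= 8.5889


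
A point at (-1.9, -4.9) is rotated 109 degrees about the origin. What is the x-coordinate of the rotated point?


x' = x*cos(theta) - y*sin(theta)
cos(109 deg) = -0.3256, sin(109 deg) = 0.9455
x' = -1.9 * -0.3256 - -4.9 * 0.9455
= 0.6186 - -4.633
= 5.2516


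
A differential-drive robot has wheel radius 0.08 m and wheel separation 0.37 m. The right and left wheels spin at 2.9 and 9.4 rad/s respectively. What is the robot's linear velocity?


vR = r*wR = 0.08*2.9 = 0.232 m/s
vL = r*wL = 0.08*9.4 = 0.752 m/s
v = (vR+vL)/2 = 0.492 m/s
omega = (vR-vL)/L = -1.4054 rad/s
linear velocity = 0.492 m/s


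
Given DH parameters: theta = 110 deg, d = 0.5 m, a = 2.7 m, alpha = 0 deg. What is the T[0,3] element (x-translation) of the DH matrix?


T[0,3] = a * cos(theta)
= 2.7 * cos(110 deg)
= 2.7 * -0.342
= -0.9235


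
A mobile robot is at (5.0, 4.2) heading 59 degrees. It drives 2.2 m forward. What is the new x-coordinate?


x_new = x0 + d*cos(theta)
= 5.0 + 2.2*cos(59)
= 5.0 + 1.1331
= 6.1331


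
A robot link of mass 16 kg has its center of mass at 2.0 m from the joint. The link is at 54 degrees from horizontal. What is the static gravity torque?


tau = m*g*L*cos(angle)
= 16 * 9.81 * 2.0 * cos(54 deg)
= 16 * 9.81 * 2.0 * 0.5878
= 184.5175 Nm


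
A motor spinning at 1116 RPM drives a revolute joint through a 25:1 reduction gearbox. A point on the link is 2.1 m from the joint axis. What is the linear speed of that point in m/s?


omega_motor = 1116 * 2*pi/60 = 116.8672 rad/s
omega_joint = omega_motor / 25 = 4.6747 rad/s
v = omega_joint * r = 4.6747 * 2.1
= 9.8168 m/s


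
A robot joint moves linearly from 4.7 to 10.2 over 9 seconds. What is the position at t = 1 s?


s = t/T = 1/9 = 0.1111
p(t) = p0 + (pf-p0)*s
= 4.7 + (10.2 - 4.7) * 0.1111
= 5.3111


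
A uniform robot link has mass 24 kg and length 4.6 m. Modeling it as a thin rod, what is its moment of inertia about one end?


I = (1/3) * m * L^2
= (1/3) * 24 * 4.6^2
= 0.333333 * 24 * 21.16
= 169.28 kg*m^2


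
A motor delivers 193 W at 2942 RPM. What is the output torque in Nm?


omega = 2942 * 2*pi/60 = 308.0855 rad/s
tau = P / omega = 193 / 308.0855
= 0.6264 Nm


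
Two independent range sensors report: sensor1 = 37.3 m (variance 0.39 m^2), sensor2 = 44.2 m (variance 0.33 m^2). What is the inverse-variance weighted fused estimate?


w1 = (1/var1) / (1/var1 + 1/var2)
   = 2.5641 / (2.5641 + 3.0303) = 0.4583
w2 = 1 - w1 = 0.5417
fused = w1*s1 + w2*s2 = 17.0958 + 23.9417
= 41.0375 m


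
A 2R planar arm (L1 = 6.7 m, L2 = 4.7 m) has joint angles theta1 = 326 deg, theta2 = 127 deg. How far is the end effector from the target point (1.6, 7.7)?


End effector via forward kinematics:
x = L1*cos(t1) + L2*cos(t1+t2) = 5.3086
y = L1*sin(t1) + L2*sin(t1+t2) = 0.947
Distance to target:
d = sqrt((1.6 - 5.3086)^2 + (7.7 - 0.947)^2)
= sqrt(13.7535 + 45.6035)
= 7.7043 m


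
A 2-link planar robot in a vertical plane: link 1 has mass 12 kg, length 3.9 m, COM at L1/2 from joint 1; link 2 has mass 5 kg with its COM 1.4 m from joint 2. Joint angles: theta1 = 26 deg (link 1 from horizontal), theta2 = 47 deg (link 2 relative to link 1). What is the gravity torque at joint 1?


Horizontal distance from joint 1 to link-1 COM:
  x_c1 = (L1/2)*cos(t1) = 1.95 * 0.8988 = 1.7526 m
Horizontal distance from joint 1 to link-2 COM:
  x_c2 = L1*cos(t1) + Lc2*cos(t1+t2)
       = 3.9*0.8988 + 1.4*0.2924 = 3.9146 m
tau1 = m1*g*x_c1 + m2*g*x_c2
     = 12*9.81*1.7526 + 5*9.81*3.9146
     = 206.3218 + 192.012
     = 398.3337 Nm


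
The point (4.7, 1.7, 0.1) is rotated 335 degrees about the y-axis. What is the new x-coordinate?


Rotation about y-axis: x' = x*cos(theta) + z*sin(theta)
= 4.7 * 0.9063 + 0.1 * -0.4226
= 4.2174


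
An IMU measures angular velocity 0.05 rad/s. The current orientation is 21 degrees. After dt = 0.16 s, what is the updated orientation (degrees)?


delta_theta = w * dt = 0.05 * 0.16 = 0.008 rad
= 0.4584 deg
theta_new = 21 + 0.4584 = 21.4584 deg
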